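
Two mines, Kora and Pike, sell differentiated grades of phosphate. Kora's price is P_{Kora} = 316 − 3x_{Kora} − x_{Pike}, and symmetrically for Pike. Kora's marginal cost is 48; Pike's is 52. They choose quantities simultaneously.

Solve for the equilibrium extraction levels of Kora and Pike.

38.4, 37.6

Mine Kora's profit: π = x_{Kora}(316 − 3x_{Kora} − x_{Pike}) − 48x_{Kora}.
∂π/∂x_{Kora} = 268 − 6x_{Kora} − x_{Pike} = 0 ⇒ x_{Kora} = 134/3 − (1/6)x_{Pike}.
Similarly x_{Pike} = 44 − (1/6)x_{Kora}.
Substituting the second reaction function into the first: x_{Kora} = 134/3 − (1/6)(44 − (1/6)x_{Kora}), which gives (35/36)x_{Kora} = 112/3 ⇒ x_{Kora} = 38.4.
Then x_{Pike} = 44 − (1/6)·38.4 = 37.6.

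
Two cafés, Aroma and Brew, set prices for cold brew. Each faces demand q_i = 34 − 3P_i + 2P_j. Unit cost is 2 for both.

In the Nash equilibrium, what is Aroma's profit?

Aroma's profit: π = (P_{Aroma} − 2)(34 − 3P_{Aroma} + 2P_{Brew}).
∂π/∂P_{Aroma} = 40 − 6P_{Aroma} + 2P_{Brew} = 0 ⇒ P_{Aroma} = 20/3 + (1/3)P_{Brew}.
Setting P_{Aroma} = P_{Brew} in the reaction function: P_{Aroma} = 20/3 + (1/3)P_{Aroma}, so P_{Aroma} = (20/3) / (2/3) = 10.
q_{Aroma} = 34 − 3·10 + 2·10 = 24.
Profit = (10 − 2)·24 = 192.

192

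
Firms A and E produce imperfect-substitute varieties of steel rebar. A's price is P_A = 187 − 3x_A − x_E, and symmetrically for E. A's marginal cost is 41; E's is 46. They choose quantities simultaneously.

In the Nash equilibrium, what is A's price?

Firm A's profit: π = x_A(187 − 3x_A − x_E) − 41x_A.
∂π/∂x_A = 146 − 6x_A − x_E = 0 ⇒ x_A = 73/3 − (1/6)x_E.
Similarly x_E = 23.5 − (1/6)x_A.
Plugging x_E into A's best response: x_A = 73/3 − (1/6)(23.5 − (1/6)x_A) ⇒ (35/36)x_A = 245/12, so x_A = 21.
Then x_E = 23.5 − (1/6)·21 = 20.
P_A = 187 − 3·21 − 20 = 104.

104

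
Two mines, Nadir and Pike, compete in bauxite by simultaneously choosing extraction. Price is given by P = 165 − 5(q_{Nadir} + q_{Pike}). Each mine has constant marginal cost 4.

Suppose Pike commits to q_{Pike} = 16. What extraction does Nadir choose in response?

8.1

Mine Nadir's profit: π = q_{Nadir}(165 − 5(q_{Nadir} + q_{Pike})) − 4q_{Nadir}.
∂π/∂q_{Nadir} = 161 − 10q_{Nadir} − 5q_{Pike} = 0, so q_{Nadir} = 16.1 − 0.5q_{Pike}.
At q_{Pike} = 16: q_{Nadir} = 16.1 − 0.5·16 = 8.1.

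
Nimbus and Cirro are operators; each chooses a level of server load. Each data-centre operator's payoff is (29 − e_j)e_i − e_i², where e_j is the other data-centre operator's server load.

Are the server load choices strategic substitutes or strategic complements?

Nimbus's payoff is (29 − e_C)e_N − e_N².
∂π/∂e_N = 29 − e_C − 2e_N = 0, so e_N = 14.5 − 0.5e_C.
The best-response slope de_N/de_C = −0.5 < 0: the reaction function is downward-sloping, so the choices are strategic substitutes.

strategic substitutes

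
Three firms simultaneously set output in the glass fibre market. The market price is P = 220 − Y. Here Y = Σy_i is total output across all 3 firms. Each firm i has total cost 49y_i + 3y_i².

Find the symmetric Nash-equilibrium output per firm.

17.1

A representative firm's profit is π_i = y_i(220 − Y) − 49y_i − 3y_i², with Y = y_i + Σ_{j≠i} y_j.
First-order condition: 171 − 8y_i − Σ_{j≠i} y_j = 0.
Imposing symmetry (y_j = y for all j) turns Σ_{j≠i} y_j into 2y, so 171 = 10y and y = 17.1.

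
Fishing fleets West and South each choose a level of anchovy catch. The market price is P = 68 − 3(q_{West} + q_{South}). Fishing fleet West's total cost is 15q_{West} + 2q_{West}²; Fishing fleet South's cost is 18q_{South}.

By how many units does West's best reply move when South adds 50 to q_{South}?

Fishing fleet West's profit: π = q_{West}(68 − 3(q_{West} + q_{South})) − 15q_{West} − 2q_{West}².
∂π/∂q_{West} = 53 − 10q_{West} − 3q_{South} = 0, so q_{West} = 5.3 − 0.3q_{South}.
The reaction-function slope is −0.3, so a 50-unit rise in q_{South} moves q_{West} by −0.3 × 50 = −15. West's best response falls — the actions are strategic substitutes.

-15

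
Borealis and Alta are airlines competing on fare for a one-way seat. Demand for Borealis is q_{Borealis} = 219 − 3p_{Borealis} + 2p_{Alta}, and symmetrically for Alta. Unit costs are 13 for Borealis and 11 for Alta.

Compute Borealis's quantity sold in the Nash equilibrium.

153.375

Borealis's profit: π = (p_{Borealis} − 13)(219 − 3p_{Borealis} + 2p_{Alta}).
∂π/∂p_{Borealis} = 258 − 6p_{Borealis} + 2p_{Alta} = 0 ⇒ p_{Borealis} = 43 + (1/3)p_{Alta}.
Similarly p_{Alta} = 42 + (1/3)p_{Borealis}.
Substituting the second reaction function into the first: p_{Borealis} = 43 + (1/3)(42 + (1/3)p_{Borealis}), which gives (8/9)p_{Borealis} = 57 ⇒ p_{Borealis} = 64.125.
Then p_{Alta} = 42 + (1/3)·64.125 = 63.375.
q_{Borealis} = 219 − 3·64.125 + 2·63.375 = 153.375.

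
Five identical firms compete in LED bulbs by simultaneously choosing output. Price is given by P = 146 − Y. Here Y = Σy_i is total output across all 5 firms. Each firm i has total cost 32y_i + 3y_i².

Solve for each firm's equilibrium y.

9.5

A representative firm's profit is π_i = y_i(146 − Y) − 32y_i − 3y_i², with Y = y_i + Σ_{j≠i} y_j.
First-order condition: 114 − 8y_i − Σ_{j≠i} y_j = 0.
Imposing symmetry (y_j = y for all j) turns Σ_{j≠i} y_j into 4y, so 114 = 12y and y = 9.5.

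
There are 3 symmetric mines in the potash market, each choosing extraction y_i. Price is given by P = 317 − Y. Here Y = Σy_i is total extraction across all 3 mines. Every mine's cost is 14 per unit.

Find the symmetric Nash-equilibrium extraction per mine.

75.75

A representative mine's profit is π_i = y_i(317 − Y) − 14y_i, with Y = y_i + Σ_{j≠i} y_j.
First-order condition: 303 − 2y_i − Σ_{j≠i} y_j = 0.
Imposing symmetry (y_j = y for all j) turns Σ_{j≠i} y_j into 2y, so 303 = 4y and y = 75.75.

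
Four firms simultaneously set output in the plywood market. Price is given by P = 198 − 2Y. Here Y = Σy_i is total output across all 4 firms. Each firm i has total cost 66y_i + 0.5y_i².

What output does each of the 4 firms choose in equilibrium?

12

A representative firm's profit is π_i = y_i(198 − 2Y) − 66y_i − 0.5y_i², with Y = y_i + Σ_{j≠i} y_j.
First-order condition: 132 − 5y_i − 2Σ_{j≠i} y_j = 0.
With identical firms, set every y_j = y: then 132 − 5y − 6y = 0, i.e. y = 132/11 = 12.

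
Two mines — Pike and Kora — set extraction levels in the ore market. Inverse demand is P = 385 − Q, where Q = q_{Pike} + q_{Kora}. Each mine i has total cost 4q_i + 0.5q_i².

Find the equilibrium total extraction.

190.5

Mine Pike's profit: π = q_{Pike}(385 − (q_{Pike} + q_{Kora})) − 4q_{Pike} − 0.5q_{Pike}².
∂π/∂q_{Pike} = 381 − 3q_{Pike} − q_{Kora} = 0, so q_{Pike} = 127 − (1/3)q_{Kora}.
The game is symmetric, so in equilibrium q_{Kora} = q_{Pike}: the reaction function gives (4/3)q_{Pike} = 127, hence q_{Pike} = 95.25.
Total extraction: 95.25 + 95.25 = 190.5.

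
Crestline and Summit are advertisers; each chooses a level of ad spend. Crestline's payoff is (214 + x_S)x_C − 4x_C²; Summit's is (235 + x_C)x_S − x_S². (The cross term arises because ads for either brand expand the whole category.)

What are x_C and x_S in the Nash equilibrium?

Expanding Crestline's payoff: 214x_C + x_Sx_C − 4x_C².
∂π/∂x_C = 214 + x_S − 8x_C = 0, so x_C = 26.75 + 0.125x_S.
Likewise for Summit: x_S = 117.5 + 0.5x_C.
Substituting the second reaction function into the first: x_C = 26.75 + 0.125(117.5 + 0.5x_C), which gives 0.9375x_C = 41.4375 ⇒ x_C = 44.2.
Then x_S = 117.5 + 0.5·44.2 = 139.6.

44.2, 139.6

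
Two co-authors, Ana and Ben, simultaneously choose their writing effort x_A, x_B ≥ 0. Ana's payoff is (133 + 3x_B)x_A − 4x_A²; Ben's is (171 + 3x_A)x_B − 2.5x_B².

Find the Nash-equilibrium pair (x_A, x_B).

38, 57

Expanding Ana's payoff: 133x_A + 3x_Bx_A − 4x_A².
∂π/∂x_A = 133 + 3x_B − 8x_A = 0, so x_A = 16.625 + 0.375x_B.
Likewise for Ben: x_B = 34.2 + 0.6x_A.
Substituting the second reaction function into the first: x_A = 16.625 + 0.375(34.2 + 0.6x_A), which gives 0.775x_A = 29.45 ⇒ x_A = 38.
Then x_B = 34.2 + 0.6·38 = 57.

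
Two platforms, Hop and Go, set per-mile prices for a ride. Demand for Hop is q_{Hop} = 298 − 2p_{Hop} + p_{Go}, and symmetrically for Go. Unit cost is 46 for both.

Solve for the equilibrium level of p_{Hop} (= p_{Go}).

130

Hop's profit: π = (p_{Hop} − 46)(298 − 2p_{Hop} + p_{Go}).
∂π/∂p_{Hop} = 390 − 4p_{Hop} + p_{Go} = 0 ⇒ p_{Hop} = 97.5 + 0.25p_{Go}.
The game is symmetric, so in equilibrium p_{Go} = p_{Hop}: the reaction function gives 0.75p_{Hop} = 97.5, hence p_{Hop} = 130.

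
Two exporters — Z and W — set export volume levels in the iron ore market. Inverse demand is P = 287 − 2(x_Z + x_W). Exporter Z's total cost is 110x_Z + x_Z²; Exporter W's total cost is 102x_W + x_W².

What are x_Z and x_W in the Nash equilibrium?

21.625, 23.625

Exporter Z's profit: π = x_Z(287 − 2(x_Z + x_W)) − 110x_Z − x_Z².
∂π/∂x_Z = 177 − 6x_Z − 2x_W = 0, so x_Z = 29.5 − (1/3)x_W.
By the same steps for W: x_W = 185/6 − (1/3)x_Z.
Solving the two reaction functions simultaneously: (1 − (−1/3)(−1/3))x_Z = 29.5 − (1/3)·(185/6), so (8/9)x_Z = 173/9 and x_Z = 21.625.
Then x_W = 185/6 − (1/3)·21.625 = 23.625.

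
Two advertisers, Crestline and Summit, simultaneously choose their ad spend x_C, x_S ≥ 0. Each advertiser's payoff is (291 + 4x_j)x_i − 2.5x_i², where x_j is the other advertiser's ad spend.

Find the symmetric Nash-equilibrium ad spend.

291

Crestline's payoff is (291 + 4x_S)x_C − 2.5x_C².
∂π/∂x_C = 291 + 4x_S − 5x_C = 0, so x_C = 58.2 + 0.8x_S.
Setting x_C = x_S in the reaction function: x_C = 58.2 + 0.8x_C, so x_C = 58.2 / 0.2 = 291.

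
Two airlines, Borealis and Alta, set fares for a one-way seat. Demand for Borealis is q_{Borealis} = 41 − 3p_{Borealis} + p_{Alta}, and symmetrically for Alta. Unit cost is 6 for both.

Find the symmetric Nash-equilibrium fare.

Borealis's profit: π = (p_{Borealis} − 6)(41 − 3p_{Borealis} + p_{Alta}).
∂π/∂p_{Borealis} = 59 − 6p_{Borealis} + p_{Alta} = 0 ⇒ p_{Borealis} = 59/6 + (1/6)p_{Alta}.
Setting p_{Borealis} = p_{Alta} in the reaction function: p_{Borealis} = 59/6 + (1/6)p_{Borealis}, so p_{Borealis} = (59/6) / (5/6) = 11.8.

11.8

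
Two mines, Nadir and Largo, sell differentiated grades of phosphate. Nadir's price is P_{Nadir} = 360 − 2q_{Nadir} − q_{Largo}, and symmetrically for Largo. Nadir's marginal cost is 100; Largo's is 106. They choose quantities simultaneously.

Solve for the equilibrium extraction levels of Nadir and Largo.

52.4, 50.4

Mine Nadir's profit: π = q_{Nadir}(360 − 2q_{Nadir} − q_{Largo}) − 100q_{Nadir}.
∂π/∂q_{Nadir} = 260 − 4q_{Nadir} − q_{Largo} = 0 ⇒ q_{Nadir} = 65 − 0.25q_{Largo}.
Similarly q_{Largo} = 63.5 − 0.25q_{Nadir}.
Plugging q_{Largo} into Nadir's best response: q_{Nadir} = 65 − 0.25(63.5 − 0.25q_{Nadir}) ⇒ 0.9375q_{Nadir} = 49.125, so q_{Nadir} = 52.4.
Then q_{Largo} = 63.5 − 0.25·52.4 = 50.4.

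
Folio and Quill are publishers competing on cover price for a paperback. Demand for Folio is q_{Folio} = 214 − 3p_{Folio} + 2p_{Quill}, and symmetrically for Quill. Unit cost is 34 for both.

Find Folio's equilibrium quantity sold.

135

Folio's profit: π = (p_{Folio} − 34)(214 − 3p_{Folio} + 2p_{Quill}).
∂π/∂p_{Folio} = 316 − 6p_{Folio} + 2p_{Quill} = 0 ⇒ p_{Folio} = 158/3 + (1/3)p_{Quill}.
Setting p_{Folio} = p_{Quill} in the reaction function: p_{Folio} = 158/3 + (1/3)p_{Folio}, so p_{Folio} = (158/3) / (2/3) = 79.
q_{Folio} = 214 − 3·79 + 2·79 = 135.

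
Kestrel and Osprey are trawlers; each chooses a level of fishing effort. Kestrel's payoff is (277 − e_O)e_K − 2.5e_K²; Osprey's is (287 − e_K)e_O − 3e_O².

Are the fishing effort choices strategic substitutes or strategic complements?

Expanding Kestrel's payoff: 277e_K − e_Oe_K − 2.5e_K².
∂π/∂e_K = 277 − e_O − 5e_K = 0, so e_K = 55.4 − 0.2e_O.
The best-response slope de_K/de_O = −0.2 < 0: the reaction function is downward-sloping, so the choices are strategic substitutes.

strategic substitutes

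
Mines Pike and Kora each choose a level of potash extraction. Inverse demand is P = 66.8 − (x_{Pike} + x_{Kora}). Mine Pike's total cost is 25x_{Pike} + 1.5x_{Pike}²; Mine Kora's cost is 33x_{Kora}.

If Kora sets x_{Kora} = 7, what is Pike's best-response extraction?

Mine Pike's profit: π = x_{Pike}(66.8 − (x_{Pike} + x_{Kora})) − 25x_{Pike} − 1.5x_{Pike}².
∂π/∂x_{Pike} = 41.8 − 5x_{Pike} − x_{Kora} = 0, so x_{Pike} = 8.36 − 0.2x_{Kora}.
At x_{Kora} = 7: x_{Pike} = 8.36 − 0.2·7 = 6.96.

6.96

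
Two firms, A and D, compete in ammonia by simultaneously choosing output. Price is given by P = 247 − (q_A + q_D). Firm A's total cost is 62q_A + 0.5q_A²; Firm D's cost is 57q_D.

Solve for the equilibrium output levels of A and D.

36, 77

Firm A's profit: π = q_A(247 − (q_A + q_D)) − 62q_A − 0.5q_A².
∂π/∂q_A = 185 − 3q_A − q_D = 0, so q_A = 185/3 − (1/3)q_D.
For D: ∂π/∂q_D = 190 − 2q_D − q_A = 0 ⇒ q_D = 95 − 0.5q_A.
Solving the two reaction functions simultaneously: (1 − (−1/3)(−0.5))q_A = 185/3 − (1/3)·95, so (5/6)q_A = 30 and q_A = 36.
Then q_D = 95 − 0.5·36 = 77.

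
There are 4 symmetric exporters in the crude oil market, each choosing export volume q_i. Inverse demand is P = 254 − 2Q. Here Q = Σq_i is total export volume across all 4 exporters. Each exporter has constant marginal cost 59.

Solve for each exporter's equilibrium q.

19.5

A representative exporter's profit is π_i = q_i(254 − 2Q) − 59q_i, with Q = q_i + Σ_{j≠i} q_j.
First-order condition: 195 − 4q_i − 2Σ_{j≠i} q_j = 0.
In a symmetric equilibrium every exporter chooses the same q, so Σ_{j≠i} q_j = 3q. The condition becomes 195 − 10q = 0, giving q = 195/10 = 19.5.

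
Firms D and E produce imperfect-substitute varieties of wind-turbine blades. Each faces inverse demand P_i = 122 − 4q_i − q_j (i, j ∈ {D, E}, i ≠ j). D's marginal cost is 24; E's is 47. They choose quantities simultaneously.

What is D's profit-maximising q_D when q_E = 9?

Firm D's profit: π = q_D(122 − 4q_D − q_E) − 24q_D.
∂π/∂q_D = 98 − 8q_D − q_E = 0 ⇒ q_D = 12.25 − 0.125q_E.
At q_E = 9: q_D = 12.25 − 0.125·9 = 11.125.

11.125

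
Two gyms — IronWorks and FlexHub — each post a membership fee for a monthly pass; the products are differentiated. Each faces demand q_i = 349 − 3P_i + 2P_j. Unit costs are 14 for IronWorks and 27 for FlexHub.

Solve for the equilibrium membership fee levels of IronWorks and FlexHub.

IronWorks's profit: π = (P_{IronWorks} − 14)(349 − 3P_{IronWorks} + 2P_{FlexHub}).
∂π/∂P_{IronWorks} = 391 − 6P_{IronWorks} + 2P_{FlexHub} = 0 ⇒ P_{IronWorks} = 391/6 + (1/3)P_{FlexHub}.
Similarly P_{FlexHub} = 215/3 + (1/3)P_{IronWorks}.
Plugging P_{FlexHub} into IronWorks's best response: P_{IronWorks} = 391/6 + (1/3)(215/3 + (1/3)P_{IronWorks}) ⇒ (8/9)P_{IronWorks} = 1603/18, so P_{IronWorks} = 100.1875.
Then P_{FlexHub} = 215/3 + (1/3)·100.1875 = 105.0625.

100.1875, 105.0625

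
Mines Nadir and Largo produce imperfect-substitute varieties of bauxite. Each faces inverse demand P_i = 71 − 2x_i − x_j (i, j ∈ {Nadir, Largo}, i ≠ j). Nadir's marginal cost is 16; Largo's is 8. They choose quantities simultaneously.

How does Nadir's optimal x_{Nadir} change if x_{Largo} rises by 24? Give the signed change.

Mine Nadir's profit: π = x_{Nadir}(71 − 2x_{Nadir} − x_{Largo}) − 16x_{Nadir}.
∂π/∂x_{Nadir} = 55 − 4x_{Nadir} − x_{Largo} = 0 ⇒ x_{Nadir} = 13.75 − 0.25x_{Largo}.
The reaction-function slope is −0.25, so a 24-unit rise in x_{Largo} moves x_{Nadir} by −0.25 × 24 = −6. Nadir's best response falls — the actions are strategic substitutes.

-6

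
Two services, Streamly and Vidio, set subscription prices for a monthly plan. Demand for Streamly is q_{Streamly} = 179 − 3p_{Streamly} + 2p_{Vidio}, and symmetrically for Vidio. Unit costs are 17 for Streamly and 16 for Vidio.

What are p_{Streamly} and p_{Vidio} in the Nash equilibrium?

57.3125, 56.9375

Streamly's profit: π = (p_{Streamly} − 17)(179 − 3p_{Streamly} + 2p_{Vidio}).
∂π/∂p_{Streamly} = 230 − 6p_{Streamly} + 2p_{Vidio} = 0 ⇒ p_{Streamly} = 115/3 + (1/3)p_{Vidio}.
Similarly p_{Vidio} = 227/6 + (1/3)p_{Streamly}.
Plugging p_{Vidio} into Streamly's best response: p_{Streamly} = 115/3 + (1/3)(227/6 + (1/3)p_{Streamly}) ⇒ (8/9)p_{Streamly} = 917/18, so p_{Streamly} = 57.3125.
Then p_{Vidio} = 227/6 + (1/3)·57.3125 = 56.9375.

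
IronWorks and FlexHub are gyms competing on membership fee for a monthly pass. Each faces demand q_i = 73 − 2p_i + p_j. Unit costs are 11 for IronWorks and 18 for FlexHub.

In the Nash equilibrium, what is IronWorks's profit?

IronWorks's profit: π = (p_{IronWorks} − 11)(73 − 2p_{IronWorks} + p_{FlexHub}).
∂π/∂p_{IronWorks} = 95 − 4p_{IronWorks} + p_{FlexHub} = 0 ⇒ p_{IronWorks} = 23.75 + 0.25p_{FlexHub}.
Similarly p_{FlexHub} = 27.25 + 0.25p_{IronWorks}.
Solving the two reaction functions simultaneously: (1 − (0.25)(0.25))p_{IronWorks} = 23.75 + 0.25·27.25, so 0.9375p_{IronWorks} = 30.5625 and p_{IronWorks} = 32.6.
Then p_{FlexHub} = 27.25 + 0.25·32.6 = 35.4.
q_{IronWorks} = 73 − 2·32.6 + 35.4 = 43.2.
Profit = (32.6 − 11)·43.2 = 933.12.

933.12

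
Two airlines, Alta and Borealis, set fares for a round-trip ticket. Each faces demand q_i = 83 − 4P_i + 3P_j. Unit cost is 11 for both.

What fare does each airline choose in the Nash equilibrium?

Alta's profit: π = (P_{Alta} − 11)(83 − 4P_{Alta} + 3P_{Borealis}).
∂π/∂P_{Alta} = 127 − 8P_{Alta} + 3P_{Borealis} = 0 ⇒ P_{Alta} = 15.875 + 0.375P_{Borealis}.
By symmetry P_{Borealis} = P_{Alta}; substituting into the reaction function, 0.625P_{Alta} = 15.875 and P_{Alta} = 25.4.

25.4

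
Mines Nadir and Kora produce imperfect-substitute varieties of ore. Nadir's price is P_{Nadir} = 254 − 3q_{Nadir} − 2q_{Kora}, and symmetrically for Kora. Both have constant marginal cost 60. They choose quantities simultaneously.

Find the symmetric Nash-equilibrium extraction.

24.25

Mine Nadir's profit: π = q_{Nadir}(254 − 3q_{Nadir} − 2q_{Kora}) − 60q_{Nadir}.
∂π/∂q_{Nadir} = 194 − 6q_{Nadir} − 2q_{Kora} = 0 ⇒ q_{Nadir} = 97/3 − (1/3)q_{Kora}.
By symmetry q_{Kora} = q_{Nadir}; substituting into the reaction function, (4/3)q_{Nadir} = 97/3 and q_{Nadir} = 24.25.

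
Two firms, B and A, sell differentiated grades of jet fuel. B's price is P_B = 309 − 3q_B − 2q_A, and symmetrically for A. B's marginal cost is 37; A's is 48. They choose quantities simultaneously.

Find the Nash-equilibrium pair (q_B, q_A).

34.6875, 31.9375

Firm B's profit: π = q_B(309 − 3q_B − 2q_A) − 37q_B.
∂π/∂q_B = 272 − 6q_B − 2q_A = 0 ⇒ q_B = 136/3 − (1/3)q_A.
Similarly q_A = 43.5 − (1/3)q_B.
Substituting the second reaction function into the first: q_B = 136/3 − (1/3)(43.5 − (1/3)q_B), which gives (8/9)q_B = 185/6 ⇒ q_B = 34.6875.
Then q_A = 43.5 − (1/3)·34.6875 = 31.9375.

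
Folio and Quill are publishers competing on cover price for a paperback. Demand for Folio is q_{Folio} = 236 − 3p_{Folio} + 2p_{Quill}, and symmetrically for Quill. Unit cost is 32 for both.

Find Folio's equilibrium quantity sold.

Folio's profit: π = (p_{Folio} − 32)(236 − 3p_{Folio} + 2p_{Quill}).
∂π/∂p_{Folio} = 332 − 6p_{Folio} + 2p_{Quill} = 0 ⇒ p_{Folio} = 166/3 + (1/3)p_{Quill}.
Setting p_{Folio} = p_{Quill} in the reaction function: p_{Folio} = 166/3 + (1/3)p_{Folio}, so p_{Folio} = (166/3) / (2/3) = 83.
q_{Folio} = 236 − 3·83 + 2·83 = 153.

153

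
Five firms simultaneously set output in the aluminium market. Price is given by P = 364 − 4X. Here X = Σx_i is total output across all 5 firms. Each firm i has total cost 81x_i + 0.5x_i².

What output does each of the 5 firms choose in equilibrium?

A representative firm's profit is π_i = x_i(364 − 4X) − 81x_i − 0.5x_i², with X = x_i + Σ_{j≠i} x_j.
First-order condition: 283 − 9x_i − 4Σ_{j≠i} x_j = 0.
With identical firms, set every x_j = x: then 283 − 9x − 16x = 0, i.e. x = 283/25 = 11.32.

11.32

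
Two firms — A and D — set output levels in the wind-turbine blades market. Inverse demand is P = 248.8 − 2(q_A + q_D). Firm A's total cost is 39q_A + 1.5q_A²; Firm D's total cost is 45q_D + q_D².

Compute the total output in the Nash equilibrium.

48.9

Firm A's profit: π = q_A(248.8 − 2(q_A + q_D)) − 39q_A − 1.5q_A².
∂π/∂q_A = 209.8 − 7q_A − 2q_D = 0, so q_A = 1049/35 − (2/7)q_D.
For D: ∂π/∂q_D = 203.8 − 6q_D − 2q_A = 0 ⇒ q_D = 1019/30 − (1/3)q_A.
Substituting the second reaction function into the first: q_A = 1049/35 − (2/7)(1019/30 − (1/3)q_A), which gives (19/21)q_A = 304/15 ⇒ q_A = 22.4.
Then q_D = 1019/30 − (1/3)·22.4 = 26.5.
Total output: 22.4 + 26.5 = 48.9.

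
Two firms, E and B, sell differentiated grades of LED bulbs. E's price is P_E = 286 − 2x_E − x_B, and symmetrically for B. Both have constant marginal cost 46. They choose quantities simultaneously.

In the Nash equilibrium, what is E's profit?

Firm E's profit: π = x_E(286 − 2x_E − x_B) − 46x_E.
∂π/∂x_E = 240 − 4x_E − x_B = 0 ⇒ x_E = 60 − 0.25x_B.
Setting x_E = x_B in the reaction function: x_E = 60 − 0.25x_E, so x_E = 60 / 1.25 = 48.
P_E = 286 − 2·48 − 48 = 142.
Profit = (142 − 46)·48 = 4608.

4608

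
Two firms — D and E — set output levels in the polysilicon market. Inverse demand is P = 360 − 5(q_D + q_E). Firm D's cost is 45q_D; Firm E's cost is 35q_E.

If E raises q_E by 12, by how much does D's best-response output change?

-6

Firm D's profit: π = q_D(360 − 5(q_D + q_E)) − 45q_D.
∂π/∂q_D = 315 − 10q_D − 5q_E = 0, so q_D = 31.5 − 0.5q_E.
The reaction-function slope is −0.5, so a 12-unit rise in q_E moves q_D by −0.5 × 12 = −6. D's best response falls — the actions are strategic substitutes.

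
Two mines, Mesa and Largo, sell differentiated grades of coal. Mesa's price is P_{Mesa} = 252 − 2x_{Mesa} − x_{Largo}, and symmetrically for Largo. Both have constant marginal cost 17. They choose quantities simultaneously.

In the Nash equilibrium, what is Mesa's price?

Mine Mesa's profit: π = x_{Mesa}(252 − 2x_{Mesa} − x_{Largo}) − 17x_{Mesa}.
∂π/∂x_{Mesa} = 235 − 4x_{Mesa} − x_{Largo} = 0 ⇒ x_{Mesa} = 58.75 − 0.25x_{Largo}.
Setting x_{Mesa} = x_{Largo} in the reaction function: x_{Mesa} = 58.75 − 0.25x_{Mesa}, so x_{Mesa} = 58.75 / 1.25 = 47.
P_{Mesa} = 252 − 2·47 − 47 = 111.

111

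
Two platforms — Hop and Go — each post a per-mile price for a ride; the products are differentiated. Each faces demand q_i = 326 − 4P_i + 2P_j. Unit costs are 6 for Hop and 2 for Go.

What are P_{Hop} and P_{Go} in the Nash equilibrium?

Hop's profit: π = (P_{Hop} − 6)(326 − 4P_{Hop} + 2P_{Go}).
∂π/∂P_{Hop} = 350 − 8P_{Hop} + 2P_{Go} = 0 ⇒ P_{Hop} = 43.75 + 0.25P_{Go}.
Similarly P_{Go} = 41.75 + 0.25P_{Hop}.
Substituting the second reaction function into the first: P_{Hop} = 43.75 + 0.25(41.75 + 0.25P_{Hop}), which gives 0.9375P_{Hop} = 54.1875 ⇒ P_{Hop} = 57.8.
Then P_{Go} = 41.75 + 0.25·57.8 = 56.2.

57.8, 56.2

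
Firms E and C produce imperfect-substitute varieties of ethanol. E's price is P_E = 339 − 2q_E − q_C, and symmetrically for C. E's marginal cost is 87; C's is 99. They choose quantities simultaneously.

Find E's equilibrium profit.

5242.88

Firm E's profit: π = q_E(339 − 2q_E − q_C) − 87q_E.
∂π/∂q_E = 252 − 4q_E − q_C = 0 ⇒ q_E = 63 − 0.25q_C.
Similarly q_C = 60 − 0.25q_E.
Solving the two reaction functions simultaneously: (1 − (−0.25)(−0.25))q_E = 63 − 0.25·60, so 0.9375q_E = 48 and q_E = 51.2.
Then q_C = 60 − 0.25·51.2 = 47.2.
P_E = 339 − 2·51.2 − 47.2 = 189.4.
Profit = (189.4 − 87)·51.2 = 5242.88.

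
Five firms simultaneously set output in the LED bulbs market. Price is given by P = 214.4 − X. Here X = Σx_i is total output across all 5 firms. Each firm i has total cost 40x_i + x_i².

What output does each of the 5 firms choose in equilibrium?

21.8

A representative firm's profit is π_i = x_i(214.4 − X) − 40x_i − x_i², with X = x_i + Σ_{j≠i} x_j.
First-order condition: 174.4 − 4x_i − Σ_{j≠i} x_j = 0.
In a symmetric equilibrium every firm chooses the same x, so Σ_{j≠i} x_j = 4x. The condition becomes 174.4 − 8x = 0, giving x = 174.4/8 = 21.8.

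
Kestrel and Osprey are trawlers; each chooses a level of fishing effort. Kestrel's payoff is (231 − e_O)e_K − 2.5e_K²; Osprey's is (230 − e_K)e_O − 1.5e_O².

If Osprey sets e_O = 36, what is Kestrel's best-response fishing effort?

39

Expanding Kestrel's payoff: 231e_K − e_Oe_K − 2.5e_K².
∂π/∂e_K = 231 − e_O − 5e_K = 0, so e_K = 46.2 − 0.2e_O.
At e_O = 36: e_K = 46.2 − 0.2·36 = 39.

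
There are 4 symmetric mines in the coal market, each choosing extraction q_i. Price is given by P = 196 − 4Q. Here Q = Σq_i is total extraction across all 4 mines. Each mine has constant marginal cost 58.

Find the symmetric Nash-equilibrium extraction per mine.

6.9

A representative mine's profit is π_i = q_i(196 − 4Q) − 58q_i, with Q = q_i + Σ_{j≠i} q_j.
First-order condition: 138 − 8q_i − 4Σ_{j≠i} q_j = 0.
In a symmetric equilibrium every mine chooses the same q, so Σ_{j≠i} q_j = 3q. The condition becomes 138 − 20q = 0, giving q = 138/20 = 6.9.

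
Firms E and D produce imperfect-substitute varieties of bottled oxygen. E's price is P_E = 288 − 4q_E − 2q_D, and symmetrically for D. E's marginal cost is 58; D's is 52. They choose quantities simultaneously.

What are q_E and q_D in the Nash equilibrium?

22.8, 23.8

Firm E's profit: π = q_E(288 − 4q_E − 2q_D) − 58q_E.
∂π/∂q_E = 230 − 8q_E − 2q_D = 0 ⇒ q_E = 28.75 − 0.25q_D.
Similarly q_D = 29.5 − 0.25q_E.
Substituting the second reaction function into the first: q_E = 28.75 − 0.25(29.5 − 0.25q_E), which gives 0.9375q_E = 21.375 ⇒ q_E = 22.8.
Then q_D = 29.5 − 0.25·22.8 = 23.8.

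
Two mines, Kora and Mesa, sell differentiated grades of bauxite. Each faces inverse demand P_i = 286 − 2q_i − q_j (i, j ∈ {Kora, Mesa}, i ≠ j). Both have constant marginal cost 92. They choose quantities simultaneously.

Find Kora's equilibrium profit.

3010.88

Mine Kora's profit: π = q_{Kora}(286 − 2q_{Kora} − q_{Mesa}) − 92q_{Kora}.
∂π/∂q_{Kora} = 194 − 4q_{Kora} − q_{Mesa} = 0 ⇒ q_{Kora} = 48.5 − 0.25q_{Mesa}.
The game is symmetric, so in equilibrium q_{Mesa} = q_{Kora}: the reaction function gives 1.25q_{Kora} = 48.5, hence q_{Kora} = 38.8.
P_{Kora} = 286 − 2·38.8 − 38.8 = 169.6.
Profit = (169.6 − 92)·38.8 = 3010.88.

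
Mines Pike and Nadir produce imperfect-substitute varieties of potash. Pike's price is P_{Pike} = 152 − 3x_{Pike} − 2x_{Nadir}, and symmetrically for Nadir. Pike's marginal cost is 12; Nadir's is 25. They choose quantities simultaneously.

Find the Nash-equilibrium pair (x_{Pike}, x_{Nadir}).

Mine Pike's profit: π = x_{Pike}(152 − 3x_{Pike} − 2x_{Nadir}) − 12x_{Pike}.
∂π/∂x_{Pike} = 140 − 6x_{Pike} − 2x_{Nadir} = 0 ⇒ x_{Pike} = 70/3 − (1/3)x_{Nadir}.
Similarly x_{Nadir} = 127/6 − (1/3)x_{Pike}.
Solving the two reaction functions simultaneously: (1 − (−1/3)(−1/3))x_{Pike} = 70/3 − (1/3)·(127/6), so (8/9)x_{Pike} = 293/18 and x_{Pike} = 18.3125.
Then x_{Nadir} = 127/6 − (1/3)·18.3125 = 15.0625.

18.3125, 15.0625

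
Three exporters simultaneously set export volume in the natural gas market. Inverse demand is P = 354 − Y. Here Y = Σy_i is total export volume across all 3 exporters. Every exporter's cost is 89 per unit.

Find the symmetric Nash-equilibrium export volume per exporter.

66.25

A representative exporter's profit is π_i = y_i(354 − Y) − 89y_i, with Y = y_i + Σ_{j≠i} y_j.
First-order condition: 265 − 2y_i − Σ_{j≠i} y_j = 0.
In a symmetric equilibrium every exporter chooses the same y, so Σ_{j≠i} y_j = 2y. The condition becomes 265 − 4y = 0, giving y = 265/4 = 66.25.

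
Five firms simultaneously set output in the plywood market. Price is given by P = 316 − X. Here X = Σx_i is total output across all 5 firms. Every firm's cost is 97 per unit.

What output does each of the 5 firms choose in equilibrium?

36.5

A representative firm's profit is π_i = x_i(316 − X) − 97x_i, with X = x_i + Σ_{j≠i} x_j.
First-order condition: 219 − 2x_i − Σ_{j≠i} x_j = 0.
Imposing symmetry (x_j = x for all j) turns Σ_{j≠i} x_j into 4x, so 219 = 6x and x = 36.5.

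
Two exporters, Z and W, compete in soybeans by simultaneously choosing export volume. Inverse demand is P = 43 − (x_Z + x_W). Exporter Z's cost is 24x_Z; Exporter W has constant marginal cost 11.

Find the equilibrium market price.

Exporter Z's profit: π = x_Z(43 − (x_Z + x_W)) − 24x_Z.
∂π/∂x_Z = 19 − 2x_Z − x_W = 0, so x_Z = 9.5 − 0.5x_W.
By the same steps for W: x_W = 16 − 0.5x_Z.
Plugging x_W into Z's best response: x_Z = 9.5 − 0.5(16 − 0.5x_Z) ⇒ 0.75x_Z = 1.5, so x_Z = 2.
Then x_W = 16 − 0.5·2 = 15.
Equilibrium price: P = 43 − 17 = 26.

26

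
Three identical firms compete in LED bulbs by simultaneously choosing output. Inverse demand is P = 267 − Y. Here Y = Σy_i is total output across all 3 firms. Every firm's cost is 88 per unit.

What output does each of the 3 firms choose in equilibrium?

44.75

A representative firm's profit is π_i = y_i(267 − Y) − 88y_i, with Y = y_i + Σ_{j≠i} y_j.
First-order condition: 179 − 2y_i − Σ_{j≠i} y_j = 0.
In a symmetric equilibrium every firm chooses the same y, so Σ_{j≠i} y_j = 2y. The condition becomes 179 − 4y = 0, giving y = 179/4 = 44.75.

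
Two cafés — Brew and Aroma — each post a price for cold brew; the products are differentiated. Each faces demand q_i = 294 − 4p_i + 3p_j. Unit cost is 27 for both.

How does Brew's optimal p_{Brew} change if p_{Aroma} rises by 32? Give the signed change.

Brew's profit: π = (p_{Brew} − 27)(294 − 4p_{Brew} + 3p_{Aroma}).
∂π/∂p_{Brew} = 402 − 8p_{Brew} + 3p_{Aroma} = 0 ⇒ p_{Brew} = 50.25 + 0.375p_{Aroma}.
The reaction-function slope is 0.375, so a 32-unit rise in p_{Aroma} moves p_{Brew} by 0.375 × 32 = 12. Brew's best response rises — the actions are strategic complements.

12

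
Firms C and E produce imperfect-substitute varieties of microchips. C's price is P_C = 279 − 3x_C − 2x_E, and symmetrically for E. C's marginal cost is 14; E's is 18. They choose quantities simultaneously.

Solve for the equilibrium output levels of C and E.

33.375, 32.375

Firm C's profit: π = x_C(279 − 3x_C − 2x_E) − 14x_C.
∂π/∂x_C = 265 − 6x_C − 2x_E = 0 ⇒ x_C = 265/6 − (1/3)x_E.
Similarly x_E = 43.5 − (1/3)x_C.
Solving the two reaction functions simultaneously: (1 − (−1/3)(−1/3))x_C = 265/6 − (1/3)·43.5, so (8/9)x_C = 89/3 and x_C = 33.375.
Then x_E = 43.5 − (1/3)·33.375 = 32.375.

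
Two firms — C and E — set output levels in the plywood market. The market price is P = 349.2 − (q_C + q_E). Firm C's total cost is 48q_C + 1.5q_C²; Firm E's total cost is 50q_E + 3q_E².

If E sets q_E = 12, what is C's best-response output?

57.84

Firm C's profit: π = q_C(349.2 − (q_C + q_E)) − 48q_C − 1.5q_C².
∂π/∂q_C = 301.2 − 5q_C − q_E = 0, so q_C = 60.24 − 0.2q_E.
At q_E = 12: q_C = 60.24 − 0.2·12 = 57.84.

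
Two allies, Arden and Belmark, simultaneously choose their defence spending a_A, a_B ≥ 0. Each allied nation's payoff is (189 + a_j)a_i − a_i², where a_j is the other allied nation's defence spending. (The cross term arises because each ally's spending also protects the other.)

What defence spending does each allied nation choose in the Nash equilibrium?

Arden's payoff is (189 + a_B)a_A − a_A².
∂π/∂a_A = 189 + a_B − 2a_A = 0, so a_A = 94.5 + 0.5a_B.
By symmetry a_B = a_A; substituting into the reaction function, 0.5a_A = 94.5 and a_A = 189.

189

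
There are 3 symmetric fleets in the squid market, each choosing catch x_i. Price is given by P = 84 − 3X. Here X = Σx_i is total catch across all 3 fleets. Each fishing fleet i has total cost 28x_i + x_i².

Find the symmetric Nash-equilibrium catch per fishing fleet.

A representative fishing fleet's profit is π_i = x_i(84 − 3X) − 28x_i − x_i², with X = x_i + Σ_{j≠i} x_j.
First-order condition: 56 − 8x_i − 3Σ_{j≠i} x_j = 0.
In a symmetric equilibrium every fishing fleet chooses the same x, so Σ_{j≠i} x_j = 2x. The condition becomes 56 − 14x = 0, giving x = 56/14 = 4.

4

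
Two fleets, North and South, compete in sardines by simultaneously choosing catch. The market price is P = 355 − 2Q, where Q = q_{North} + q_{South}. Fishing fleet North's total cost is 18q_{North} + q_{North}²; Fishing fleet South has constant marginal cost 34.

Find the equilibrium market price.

Fishing fleet North's profit: π = q_{North}(355 − 2(q_{North} + q_{South})) − 18q_{North} − q_{North}².
∂π/∂q_{North} = 337 − 6q_{North} − 2q_{South} = 0, so q_{North} = 337/6 − (1/3)q_{South}.
For South: ∂π/∂q_{South} = 321 − 4q_{South} − 2q_{North} = 0 ⇒ q_{South} = 80.25 − 0.5q_{North}.
Substituting the second reaction function into the first: q_{North} = 337/6 − (1/3)(80.25 − 0.5q_{North}), which gives (5/6)q_{North} = 353/12 ⇒ q_{North} = 35.3.
Then q_{South} = 80.25 − 0.5·35.3 = 62.6.
Equilibrium price: P = 355 − 2·97.9 = 159.2.

159.2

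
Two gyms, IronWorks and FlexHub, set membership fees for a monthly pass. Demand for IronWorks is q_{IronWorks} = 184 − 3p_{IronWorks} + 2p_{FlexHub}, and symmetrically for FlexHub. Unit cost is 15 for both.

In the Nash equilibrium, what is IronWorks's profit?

5355.1875

IronWorks's profit: π = (p_{IronWorks} − 15)(184 − 3p_{IronWorks} + 2p_{FlexHub}).
∂π/∂p_{IronWorks} = 229 − 6p_{IronWorks} + 2p_{FlexHub} = 0 ⇒ p_{IronWorks} = 229/6 + (1/3)p_{FlexHub}.
The game is symmetric, so in equilibrium p_{FlexHub} = p_{IronWorks}: the reaction function gives (2/3)p_{IronWorks} = 229/6, hence p_{IronWorks} = 57.25.
q_{IronWorks} = 184 − 3·57.25 + 2·57.25 = 126.75.
Profit = (57.25 − 15)·126.75 = 5355.1875.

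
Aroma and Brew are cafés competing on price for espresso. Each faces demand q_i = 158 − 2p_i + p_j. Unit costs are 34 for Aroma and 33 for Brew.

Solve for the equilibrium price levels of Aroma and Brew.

75.2, 74.8

Aroma's profit: π = (p_{Aroma} − 34)(158 − 2p_{Aroma} + p_{Brew}).
∂π/∂p_{Aroma} = 226 − 4p_{Aroma} + p_{Brew} = 0 ⇒ p_{Aroma} = 56.5 + 0.25p_{Brew}.
Similarly p_{Brew} = 56 + 0.25p_{Aroma}.
Plugging p_{Brew} into Aroma's best response: p_{Aroma} = 56.5 + 0.25(56 + 0.25p_{Aroma}) ⇒ 0.9375p_{Aroma} = 70.5, so p_{Aroma} = 75.2.
Then p_{Brew} = 56 + 0.25·75.2 = 74.8.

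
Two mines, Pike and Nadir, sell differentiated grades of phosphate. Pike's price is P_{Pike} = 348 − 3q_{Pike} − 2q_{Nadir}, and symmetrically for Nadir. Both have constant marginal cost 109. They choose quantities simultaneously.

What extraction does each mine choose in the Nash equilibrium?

Mine Pike's profit: π = q_{Pike}(348 − 3q_{Pike} − 2q_{Nadir}) − 109q_{Pike}.
∂π/∂q_{Pike} = 239 − 6q_{Pike} − 2q_{Nadir} = 0 ⇒ q_{Pike} = 239/6 − (1/3)q_{Nadir}.
The game is symmetric, so in equilibrium q_{Nadir} = q_{Pike}: the reaction function gives (4/3)q_{Pike} = 239/6, hence q_{Pike} = 29.875.

29.875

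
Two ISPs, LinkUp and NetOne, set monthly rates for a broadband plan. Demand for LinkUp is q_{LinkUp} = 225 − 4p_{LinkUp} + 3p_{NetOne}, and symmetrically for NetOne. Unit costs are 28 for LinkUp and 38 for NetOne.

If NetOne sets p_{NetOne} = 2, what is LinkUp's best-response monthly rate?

42.875

LinkUp's profit: π = (p_{LinkUp} − 28)(225 − 4p_{LinkUp} + 3p_{NetOne}).
∂π/∂p_{LinkUp} = 337 − 8p_{LinkUp} + 3p_{NetOne} = 0 ⇒ p_{LinkUp} = 42.125 + 0.375p_{NetOne}.
At p_{NetOne} = 2: p_{LinkUp} = 42.125 + 0.375·2 = 42.875.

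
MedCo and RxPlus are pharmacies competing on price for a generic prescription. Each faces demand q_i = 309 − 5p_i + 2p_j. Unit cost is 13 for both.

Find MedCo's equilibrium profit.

5695.3125

MedCo's profit: π = (p_{MedCo} − 13)(309 − 5p_{MedCo} + 2p_{RxPlus}).
∂π/∂p_{MedCo} = 374 − 10p_{MedCo} + 2p_{RxPlus} = 0 ⇒ p_{MedCo} = 37.4 + 0.2p_{RxPlus}.
The game is symmetric, so in equilibrium p_{RxPlus} = p_{MedCo}: the reaction function gives 0.8p_{MedCo} = 37.4, hence p_{MedCo} = 46.75.
q_{MedCo} = 309 − 5·46.75 + 2·46.75 = 168.75.
Profit = (46.75 − 13)·168.75 = 5695.3125.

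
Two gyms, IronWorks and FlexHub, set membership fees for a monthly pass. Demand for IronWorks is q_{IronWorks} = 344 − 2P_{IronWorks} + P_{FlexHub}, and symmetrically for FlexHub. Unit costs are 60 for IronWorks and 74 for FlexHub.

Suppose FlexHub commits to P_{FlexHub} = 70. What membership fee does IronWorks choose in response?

IronWorks's profit: π = (P_{IronWorks} − 60)(344 − 2P_{IronWorks} + P_{FlexHub}).
∂π/∂P_{IronWorks} = 464 − 4P_{IronWorks} + P_{FlexHub} = 0 ⇒ P_{IronWorks} = 116 + 0.25P_{FlexHub}.
At P_{FlexHub} = 70: P_{IronWorks} = 116 + 0.25·70 = 133.5.

133.5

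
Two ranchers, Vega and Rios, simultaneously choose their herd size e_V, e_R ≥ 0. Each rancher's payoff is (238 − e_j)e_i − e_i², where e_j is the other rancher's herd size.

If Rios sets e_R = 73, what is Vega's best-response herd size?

Vega's payoff is (238 − e_R)e_V − e_V².
∂π/∂e_V = 238 − e_R − 2e_V = 0, so e_V = 119 − 0.5e_R.
At e_R = 73: e_V = 119 − 0.5·73 = 82.5.

82.5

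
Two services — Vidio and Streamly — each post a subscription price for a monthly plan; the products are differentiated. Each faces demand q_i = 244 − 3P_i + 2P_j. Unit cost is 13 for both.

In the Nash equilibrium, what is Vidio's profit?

10005.1875

Vidio's profit: π = (P_{Vidio} − 13)(244 − 3P_{Vidio} + 2P_{Streamly}).
∂π/∂P_{Vidio} = 283 − 6P_{Vidio} + 2P_{Streamly} = 0 ⇒ P_{Vidio} = 283/6 + (1/3)P_{Streamly}.
By symmetry P_{Streamly} = P_{Vidio}; substituting into the reaction function, (2/3)P_{Vidio} = 283/6 and P_{Vidio} = 70.75.
q_{Vidio} = 244 − 3·70.75 + 2·70.75 = 173.25.
Profit = (70.75 − 13)·173.25 = 10005.1875.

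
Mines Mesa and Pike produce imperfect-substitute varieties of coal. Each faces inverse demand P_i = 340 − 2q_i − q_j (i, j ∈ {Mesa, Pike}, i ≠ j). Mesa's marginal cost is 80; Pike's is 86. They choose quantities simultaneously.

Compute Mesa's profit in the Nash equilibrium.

Mine Mesa's profit: π = q_{Mesa}(340 − 2q_{Mesa} − q_{Pike}) − 80q_{Mesa}.
∂π/∂q_{Mesa} = 260 − 4q_{Mesa} − q_{Pike} = 0 ⇒ q_{Mesa} = 65 − 0.25q_{Pike}.
Similarly q_{Pike} = 63.5 − 0.25q_{Mesa}.
Substituting the second reaction function into the first: q_{Mesa} = 65 − 0.25(63.5 − 0.25q_{Mesa}), which gives 0.9375q_{Mesa} = 49.125 ⇒ q_{Mesa} = 52.4.
Then q_{Pike} = 63.5 − 0.25·52.4 = 50.4.
P_{Mesa} = 340 − 2·52.4 − 50.4 = 184.8.
Profit = (184.8 − 80)·52.4 = 5491.52.

5491.52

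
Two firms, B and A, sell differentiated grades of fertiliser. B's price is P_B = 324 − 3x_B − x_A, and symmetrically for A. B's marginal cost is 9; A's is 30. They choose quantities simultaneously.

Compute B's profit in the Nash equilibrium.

Firm B's profit: π = x_B(324 − 3x_B − x_A) − 9x_B.
∂π/∂x_B = 315 − 6x_B − x_A = 0 ⇒ x_B = 52.5 − (1/6)x_A.
Similarly x_A = 49 − (1/6)x_B.
Plugging x_A into B's best response: x_B = 52.5 − (1/6)(49 − (1/6)x_B) ⇒ (35/36)x_B = 133/3, so x_B = 45.6.
Then x_A = 49 − (1/6)·45.6 = 41.4.
P_B = 324 − 3·45.6 − 41.4 = 145.8.
Profit = (145.8 − 9)·45.6 = 6238.08.

6238.08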